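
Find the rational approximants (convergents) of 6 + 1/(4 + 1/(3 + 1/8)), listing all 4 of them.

6/1, 25/4, 81/13, 673/108

Using the convergent recurrence p_i = a_i*p_{i-1} + p_{i-2}, q_i = a_i*q_{i-1} + q_{i-2} with p_{-2}=0, p_{-1}=1, q_{-2}=1, q_{-1}=0:
  i=0: a_0=6, p_0 = 6*1 + 0 = 6, q_0 = 6*0 + 1 = 1.
  i=1: a_1=4, p_1 = 4*6 + 1 = 25, q_1 = 4*1 + 0 = 4.
  i=2: a_2=3, p_2 = 3*25 + 6 = 81, q_2 = 3*4 + 1 = 13.
  i=3: a_3=8, p_3 = 8*81 + 25 = 673, q_3 = 8*13 + 4 = 108.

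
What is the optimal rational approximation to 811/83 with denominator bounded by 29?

215/22

Expand x = 811/83 as a continued fraction with the Euclidean algorithm:
  811 = 9*83 + 64, so a_0 = 9.
  83 = 1*64 + 19, so a_1 = 1.
  64 = 3*19 + 7, so a_2 = 3.
  19 = 2*7 + 5, so a_3 = 2.
  7 = 1*5 + 2, so a_4 = 1.
  5 = 2*2 + 1, so a_5 = 2.
  2 = 2*1 + 0, so a_6 = 2.
so x = [9; 1, 3, 2, 1, 2, 2].
Convergents (p_i = a_i*p_{i-1} + p_{i-2}, q_i = a_i*q_{i-1} + q_{i-2} with p_{-2}=0, p_{-1}=1, q_{-2}=1, q_{-1}=0), until the denominator exceeds 29:
  i=0: a_0=9, p_0 = 9*1 + 0 = 9, q_0 = 9*0 + 1 = 1.
  i=1: a_1=1, p_1 = 1*9 + 1 = 10, q_1 = 1*1 + 0 = 1.
  i=2: a_2=3, p_2 = 3*10 + 9 = 39, q_2 = 3*1 + 1 = 4.
  i=3: a_3=2, p_3 = 2*39 + 10 = 88, q_3 = 2*4 + 1 = 9.
  i=4: a_4=1, p_4 = 1*88 + 39 = 127, q_4 = 1*9 + 4 = 13.
  i=5: a_5=2, p_5 = 2*127 + 88 = 342, q_5 = 2*13 + 9 = 35.
q_5 = 35 > 29, so the last convergent with denominator <= 29 is p_4/q_4 = 127/13.
The closest fraction with denominator <= 29 is either p_4/q_4 or the intermediate fraction (k*p_4 + p_3)/(k*q_4 + q_3) with the largest k >= 1 whose denominator stays <= 29; these approach x as k grows, and every other convergent or intermediate fraction in range is farther away.
Largest k: floor((29 - q_3)/q_4) = floor((29 - 9)/13) = 1.
That gives (1*127 + 88)/(1*13 + 9) = 215/22.
Compare the errors: |x - 127/13| = |811*13 - 127*83|/(83*13) = 2/1079, and |x - 215/22| = |811*22 - 215*83|/(83*22) = 3/1826.
Cross-multiplying, 3*1079 = 3237 < 3652 = 2*1826, so 3/1826 is smaller: the intermediate fraction 215/22 is closer to x than 127/13.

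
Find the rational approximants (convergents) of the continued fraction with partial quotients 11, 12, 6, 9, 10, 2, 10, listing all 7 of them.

Using the convergent recurrence p_i = a_i*p_{i-1} + p_{i-2}, q_i = a_i*q_{i-1} + q_{i-2} with p_{-2}=0, p_{-1}=1, q_{-2}=1, q_{-1}=0:
  i=0: a_0=11, p_0 = 11*1 + 0 = 11, q_0 = 11*0 + 1 = 1.
  i=1: a_1=12, p_1 = 12*11 + 1 = 133, q_1 = 12*1 + 0 = 12.
  i=2: a_2=6, p_2 = 6*133 + 11 = 809, q_2 = 6*12 + 1 = 73.
  i=3: a_3=9, p_3 = 9*809 + 133 = 7414, q_3 = 9*73 + 12 = 669.
  i=4: a_4=10, p_4 = 10*7414 + 809 = 74949, q_4 = 10*669 + 73 = 6763.
  i=5: a_5=2, p_5 = 2*74949 + 7414 = 157312, q_5 = 2*6763 + 669 = 14195.
  i=6: a_6=10, p_6 = 10*157312 + 74949 = 1648069, q_6 = 10*14195 + 6763 = 148713.

11/1, 133/12, 809/73, 7414/669, 74949/6763, 157312/14195, 1648069/148713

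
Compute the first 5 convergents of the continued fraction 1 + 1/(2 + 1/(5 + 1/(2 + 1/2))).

1/1, 3/2, 16/11, 35/24, 86/59

Using the convergent recurrence p_i = a_i*p_{i-1} + p_{i-2}, q_i = a_i*q_{i-1} + q_{i-2} with p_{-2}=0, p_{-1}=1, q_{-2}=1, q_{-1}=0:
  i=0: a_0=1, p_0 = 1*1 + 0 = 1, q_0 = 1*0 + 1 = 1.
  i=1: a_1=2, p_1 = 2*1 + 1 = 3, q_1 = 2*1 + 0 = 2.
  i=2: a_2=5, p_2 = 5*3 + 1 = 16, q_2 = 5*2 + 1 = 11.
  i=3: a_3=2, p_3 = 2*16 + 3 = 35, q_3 = 2*11 + 2 = 24.
  i=4: a_4=2, p_4 = 2*35 + 16 = 86, q_4 = 2*24 + 11 = 59.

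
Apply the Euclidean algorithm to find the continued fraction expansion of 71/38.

Run the Euclidean algorithm on 71 and 38; the successive quotients are the partial quotients a_0, a_1, ... (each step inverts the fractional part left over by the previous one):
  71 = 1*38 + 33, so a_0 = 1.
  38 = 1*33 + 5, so a_1 = 1.
  33 = 6*5 + 3, so a_2 = 6.
  5 = 1*3 + 2, so a_3 = 1.
  3 = 1*2 + 1, so a_4 = 1.
  2 = 2*1 + 0, so a_5 = 2.
The remainder reaches 0 after 6 divisions, so the expansion has 6 partial quotients, read off in order.

[1; 1, 6, 1, 1, 2]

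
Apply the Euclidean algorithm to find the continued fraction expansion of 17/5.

[3; 2, 2]

Run the Euclidean algorithm on 17 and 5; the successive quotients are the partial quotients a_0, a_1, ... (each step inverts the fractional part left over by the previous one):
  17 = 3*5 + 2, so a_0 = 3.
  5 = 2*2 + 1, so a_1 = 2.
  2 = 2*1 + 0, so a_2 = 2.
The remainder reaches 0 after 3 divisions, so the expansion has 3 partial quotients, read off in order.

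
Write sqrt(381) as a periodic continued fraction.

Write x_i = (sqrt(381) + m_i)/d_i with (m_0, d_0) = (0, 1). a_0 = floor(sqrt(381)) = 19, since 19^2 = 361 <= 381 < 400 = 20^2.
Iterate m_{i+1} = d_i*a_i - m_i, d_{i+1} = (381 - m_{i+1}^2)/d_i, a_{i+1} = floor((a_0 + m_{i+1})/d_{i+1}):
  m_1 = 1*19 - 0 = 19, d_1 = (381 - 19^2)/1 = 20/1 = 20, a_1 = floor((19 + 19)/20) = 1.
  m_2 = 20*1 - 19 = 1, d_2 = (381 - 1^2)/20 = 380/20 = 19, a_2 = floor((19 + 1)/19) = 1.
  m_3 = 19*1 - 1 = 18, d_3 = (381 - 18^2)/19 = 57/19 = 3, a_3 = floor((19 + 18)/3) = 12.
  m_4 = 3*12 - 18 = 18, d_4 = (381 - 18^2)/3 = 57/3 = 19, a_4 = floor((19 + 18)/19) = 1.
  m_5 = 19*1 - 18 = 1, d_5 = (381 - 1^2)/19 = 380/19 = 20, a_5 = floor((19 + 1)/20) = 1.
  m_6 = 20*1 - 1 = 19, d_6 = (381 - 19^2)/20 = 20/20 = 1, a_6 = floor((19 + 19)/1) = 38.
  m_7 = 1*38 - 19 = 19, d_7 = (381 - 19^2)/1 = 20/1 = 20: (m_7, d_7) = (m_1, d_1) = (19, 20), so from here the quotients repeat a_1, ..., a_6; the period length is 6.
Hence the expansion of sqrt(381) is a_0 = 19 followed by the repeating block 1, 1, 12, 1, 1, 38 (period 6).

[19; (1, 1, 12, 1, 1, 38)]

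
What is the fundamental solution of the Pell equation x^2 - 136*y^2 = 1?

First expand sqrt(136) as a continued fraction. With x_i = (sqrt(136) + m_i)/d_i and (m_0, d_0) = (0, 1): a_0 = floor(sqrt(136)) = 11, since 11^2 = 121 <= 136 < 144 = 12^2.
Iterate m_{i+1} = d_i*a_i - m_i, d_{i+1} = (136 - m_{i+1}^2)/d_i, a_{i+1} = floor((a_0 + m_{i+1})/d_{i+1}):
  m_1 = 1*11 - 0 = 11, d_1 = (136 - 11^2)/1 = 15/1 = 15, a_1 = floor((11 + 11)/15) = 1.
  m_2 = 15*1 - 11 = 4, d_2 = (136 - 4^2)/15 = 120/15 = 8, a_2 = floor((11 + 4)/8) = 1.
  m_3 = 8*1 - 4 = 4, d_3 = (136 - 4^2)/8 = 120/8 = 15, a_3 = floor((11 + 4)/15) = 1.
  m_4 = 15*1 - 4 = 11, d_4 = (136 - 11^2)/15 = 15/15 = 1, a_4 = floor((11 + 11)/1) = 22.
  m_5 = 1*22 - 11 = 11, d_5 = (136 - 11^2)/1 = 15/1 = 15: (m_5, d_5) = (m_1, d_1) = (11, 15), so from here the quotients repeat a_1, ..., a_4; the period length is 4.
So sqrt(136) = [11; (1, 1, 1, 22)] with period length k = 4.
k is even, so the fundamental solution of x^2 - 136y^2 = 1 is (p_{k-1}, q_{k-1}) = (p_3, q_3); compute convergents through index 3.
Convergents (p_i = a_i*p_{i-1} + p_{i-2}, q_i = a_i*q_{i-1} + q_{i-2} with p_{-2}=0, p_{-1}=1, q_{-2}=1, q_{-1}=0):
  i=0: a_0=11, p_0 = 11*1 + 0 = 11, q_0 = 11*0 + 1 = 1.
  i=1: a_1=1, p_1 = 1*11 + 1 = 12, q_1 = 1*1 + 0 = 1.
  i=2: a_2=1, p_2 = 1*12 + 11 = 23, q_2 = 1*1 + 1 = 2.
  i=3: a_3=1, p_3 = 1*23 + 12 = 35, q_3 = 1*2 + 1 = 3.
Check: 35^2 - 136*3^2 = 1225 - 1224 = 1, so (x, y) = (35, 3) solves the equation, and by the theorem it is the least positive solution.

(x, y) = (35, 3)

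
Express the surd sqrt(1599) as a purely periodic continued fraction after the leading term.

Write x_i = (sqrt(1599) + m_i)/d_i with (m_0, d_0) = (0, 1). a_0 = floor(sqrt(1599)) = 39, since 39^2 = 1521 <= 1599 < 1600 = 40^2.
Iterate m_{i+1} = d_i*a_i - m_i, d_{i+1} = (1599 - m_{i+1}^2)/d_i, a_{i+1} = floor((a_0 + m_{i+1})/d_{i+1}):
  m_1 = 1*39 - 0 = 39, d_1 = (1599 - 39^2)/1 = 78/1 = 78, a_1 = floor((39 + 39)/78) = 1.
  m_2 = 78*1 - 39 = 39, d_2 = (1599 - 39^2)/78 = 78/78 = 1, a_2 = floor((39 + 39)/1) = 78.
  m_3 = 1*78 - 39 = 39, d_3 = (1599 - 39^2)/1 = 78/1 = 78: (m_3, d_3) = (m_1, d_1) = (39, 78), so from here the quotients repeat a_1, a_2; the period length is 2.
Hence the expansion of sqrt(1599) is a_0 = 39 followed by the repeating block 1, 78 (period 2).

[39; (1, 78)]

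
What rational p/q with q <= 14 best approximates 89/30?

3/1

Expand x = 89/30 as a continued fraction with the Euclidean algorithm:
  89 = 2*30 + 29, so a_0 = 2.
  30 = 1*29 + 1, so a_1 = 1.
  29 = 29*1 + 0, so a_2 = 29.
so x = [2; 1, 29].
Convergents (p_i = a_i*p_{i-1} + p_{i-2}, q_i = a_i*q_{i-1} + q_{i-2} with p_{-2}=0, p_{-1}=1, q_{-2}=1, q_{-1}=0), until the denominator exceeds 14:
  i=0: a_0=2, p_0 = 2*1 + 0 = 2, q_0 = 2*0 + 1 = 1.
  i=1: a_1=1, p_1 = 1*2 + 1 = 3, q_1 = 1*1 + 0 = 1.
  i=2: a_2=29, p_2 = 29*3 + 2 = 89, q_2 = 29*1 + 1 = 30.
q_2 = 30 > 14, so the last convergent with denominator <= 14 is p_1/q_1 = 3/1.
The closest fraction with denominator <= 14 is either p_1/q_1 or the intermediate fraction (k*p_1 + p_0)/(k*q_1 + q_0) with the largest k >= 1 whose denominator stays <= 14; these approach x as k grows, and every other convergent or intermediate fraction in range is farther away.
Largest k: floor((14 - q_0)/q_1) = floor((14 - 1)/1) = 13.
That gives (13*3 + 2)/(13*1 + 1) = 41/14.
Compare the errors: |x - 3/1| = |89*1 - 3*30|/(30*1) = 1/30, and |x - 41/14| = |89*14 - 41*30|/(30*14) = 16/420.
Cross-multiplying, 1*420 = 420 < 480 = 16*30, so 1/30 is smaller: the convergent 3/1 is closer to x than 41/14.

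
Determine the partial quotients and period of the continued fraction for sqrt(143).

Write x_i = (sqrt(143) + m_i)/d_i with (m_0, d_0) = (0, 1). a_0 = floor(sqrt(143)) = 11, since 11^2 = 121 <= 143 < 144 = 12^2.
Iterate m_{i+1} = d_i*a_i - m_i, d_{i+1} = (143 - m_{i+1}^2)/d_i, a_{i+1} = floor((a_0 + m_{i+1})/d_{i+1}):
  m_1 = 1*11 - 0 = 11, d_1 = (143 - 11^2)/1 = 22/1 = 22, a_1 = floor((11 + 11)/22) = 1.
  m_2 = 22*1 - 11 = 11, d_2 = (143 - 11^2)/22 = 22/22 = 1, a_2 = floor((11 + 11)/1) = 22.
  m_3 = 1*22 - 11 = 11, d_3 = (143 - 11^2)/1 = 22/1 = 22: (m_3, d_3) = (m_1, d_1) = (11, 22), so from here the quotients repeat a_1, a_2; the period length is 2.
Hence the expansion of sqrt(143) is a_0 = 11 followed by the repeating block 1, 22 (period 2).

[11; (1, 22)]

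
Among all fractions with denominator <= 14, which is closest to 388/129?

Expand x = 388/129 as a continued fraction with the Euclidean algorithm:
  388 = 3*129 + 1, so a_0 = 3.
  129 = 129*1 + 0, so a_1 = 129.
so x = [3; 129].
Convergents (p_i = a_i*p_{i-1} + p_{i-2}, q_i = a_i*q_{i-1} + q_{i-2} with p_{-2}=0, p_{-1}=1, q_{-2}=1, q_{-1}=0), until the denominator exceeds 14:
  i=0: a_0=3, p_0 = 3*1 + 0 = 3, q_0 = 3*0 + 1 = 1.
  i=1: a_1=129, p_1 = 129*3 + 1 = 388, q_1 = 129*1 + 0 = 129.
q_1 = 129 > 14, so the last convergent with denominator <= 14 is p_0/q_0 = 3/1.
The closest fraction with denominator <= 14 is either p_0/q_0 or the intermediate fraction (k*p_0 + p_{-1})/(k*q_0 + q_{-1}) with the largest k >= 1 whose denominator stays <= 14; these approach x as k grows, and every other convergent or intermediate fraction in range is farther away.
Largest k: floor((14 - q_{-1})/q_0) = floor((14 - 0)/1) = 14 (using the seeds p_{-1} = 1, q_{-1} = 0).
That gives (14*3 + 1)/(14*1 + 0) = 43/14.
Compare the errors: |x - 3/1| = |388*1 - 3*129|/(129*1) = 1/129, and |x - 43/14| = |388*14 - 43*129|/(129*14) = 115/1806.
Cross-multiplying, 1*1806 = 1806 < 14835 = 115*129, so 1/129 is smaller: the convergent 3/1 is closer to x than 43/14.

3/1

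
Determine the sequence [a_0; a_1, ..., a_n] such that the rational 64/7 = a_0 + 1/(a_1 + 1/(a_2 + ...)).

Run the Euclidean algorithm on 64 and 7; the successive quotients are the partial quotients a_0, a_1, ... (each step inverts the fractional part left over by the previous one):
  64 = 9*7 + 1, so a_0 = 9.
  7 = 7*1 + 0, so a_1 = 7.
The remainder reaches 0 after 2 divisions, so the expansion has 2 partial quotients, read off in order.

[9; 7]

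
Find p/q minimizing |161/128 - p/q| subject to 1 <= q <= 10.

Expand x = 161/128 as a continued fraction with the Euclidean algorithm:
  161 = 1*128 + 33, so a_0 = 1.
  128 = 3*33 + 29, so a_1 = 3.
  33 = 1*29 + 4, so a_2 = 1.
  29 = 7*4 + 1, so a_3 = 7.
  4 = 4*1 + 0, so a_4 = 4.
so x = [1; 3, 1, 7, 4].
Convergents (p_i = a_i*p_{i-1} + p_{i-2}, q_i = a_i*q_{i-1} + q_{i-2} with p_{-2}=0, p_{-1}=1, q_{-2}=1, q_{-1}=0), until the denominator exceeds 10:
  i=0: a_0=1, p_0 = 1*1 + 0 = 1, q_0 = 1*0 + 1 = 1.
  i=1: a_1=3, p_1 = 3*1 + 1 = 4, q_1 = 3*1 + 0 = 3.
  i=2: a_2=1, p_2 = 1*4 + 1 = 5, q_2 = 1*3 + 1 = 4.
  i=3: a_3=7, p_3 = 7*5 + 4 = 39, q_3 = 7*4 + 3 = 31.
q_3 = 31 > 10, so the last convergent with denominator <= 10 is p_2/q_2 = 5/4.
The closest fraction with denominator <= 10 is either p_2/q_2 or the intermediate fraction (k*p_2 + p_1)/(k*q_2 + q_1) with the largest k >= 1 whose denominator stays <= 10; these approach x as k grows, and every other convergent or intermediate fraction in range is farther away.
Largest k: floor((10 - q_1)/q_2) = floor((10 - 3)/4) = 1.
That gives (1*5 + 4)/(1*4 + 3) = 9/7.
Compare the errors: |x - 5/4| = |161*4 - 5*128|/(128*4) = 4/512, and |x - 9/7| = |161*7 - 9*128|/(128*7) = 25/896.
Cross-multiplying, 4*896 = 3584 < 12800 = 25*512, so 4/512 is smaller: the convergent 5/4 is closer to x than 9/7.

5/4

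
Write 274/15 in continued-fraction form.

Run the Euclidean algorithm on 274 and 15; the successive quotients are the partial quotients a_0, a_1, ... (each step inverts the fractional part left over by the previous one):
  274 = 18*15 + 4, so a_0 = 18.
  15 = 3*4 + 3, so a_1 = 3.
  4 = 1*3 + 1, so a_2 = 1.
  3 = 3*1 + 0, so a_3 = 3.
The remainder reaches 0 after 4 divisions, so the expansion has 4 partial quotients, read off in order.

[18; 3, 1, 3]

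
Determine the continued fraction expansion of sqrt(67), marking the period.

[8; (5, 2, 1, 1, 7, 1, 1, 2, 5, 16)]

Write x_i = (sqrt(67) + m_i)/d_i with (m_0, d_0) = (0, 1). a_0 = floor(sqrt(67)) = 8, since 8^2 = 64 <= 67 < 81 = 9^2.
Iterate m_{i+1} = d_i*a_i - m_i, d_{i+1} = (67 - m_{i+1}^2)/d_i, a_{i+1} = floor((a_0 + m_{i+1})/d_{i+1}):
  m_1 = 1*8 - 0 = 8, d_1 = (67 - 8^2)/1 = 3/1 = 3, a_1 = floor((8 + 8)/3) = 5.
  m_2 = 3*5 - 8 = 7, d_2 = (67 - 7^2)/3 = 18/3 = 6, a_2 = floor((8 + 7)/6) = 2.
  m_3 = 6*2 - 7 = 5, d_3 = (67 - 5^2)/6 = 42/6 = 7, a_3 = floor((8 + 5)/7) = 1.
  m_4 = 7*1 - 5 = 2, d_4 = (67 - 2^2)/7 = 63/7 = 9, a_4 = floor((8 + 2)/9) = 1.
  m_5 = 9*1 - 2 = 7, d_5 = (67 - 7^2)/9 = 18/9 = 2, a_5 = floor((8 + 7)/2) = 7.
  m_6 = 2*7 - 7 = 7, d_6 = (67 - 7^2)/2 = 18/2 = 9, a_6 = floor((8 + 7)/9) = 1.
  m_7 = 9*1 - 7 = 2, d_7 = (67 - 2^2)/9 = 63/9 = 7, a_7 = floor((8 + 2)/7) = 1.
  m_8 = 7*1 - 2 = 5, d_8 = (67 - 5^2)/7 = 42/7 = 6, a_8 = floor((8 + 5)/6) = 2.
  m_9 = 6*2 - 5 = 7, d_9 = (67 - 7^2)/6 = 18/6 = 3, a_9 = floor((8 + 7)/3) = 5.
  m_10 = 3*5 - 7 = 8, d_10 = (67 - 8^2)/3 = 3/3 = 1, a_10 = floor((8 + 8)/1) = 16.
  m_11 = 1*16 - 8 = 8, d_11 = (67 - 8^2)/1 = 3/1 = 3: (m_11, d_11) = (m_1, d_1) = (8, 3), so from here the quotients repeat a_1, ..., a_10; the period length is 10.
Hence the expansion of sqrt(67) is a_0 = 8 followed by the repeating block 5, 2, 1, 1, 7, 1, 1, 2, 5, 16 (period 10).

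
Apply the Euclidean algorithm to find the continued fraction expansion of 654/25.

Run the Euclidean algorithm on 654 and 25; the successive quotients are the partial quotients a_0, a_1, ... (each step inverts the fractional part left over by the previous one):
  654 = 26*25 + 4, so a_0 = 26.
  25 = 6*4 + 1, so a_1 = 6.
  4 = 4*1 + 0, so a_2 = 4.
The remainder reaches 0 after 3 divisions, so the expansion has 3 partial quotients, read off in order.

[26; 6, 4]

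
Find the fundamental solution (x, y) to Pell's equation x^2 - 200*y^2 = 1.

(x, y) = (99, 7)

First expand sqrt(200) as a continued fraction. With x_i = (sqrt(200) + m_i)/d_i and (m_0, d_0) = (0, 1): a_0 = floor(sqrt(200)) = 14, since 14^2 = 196 <= 200 < 225 = 15^2.
Iterate m_{i+1} = d_i*a_i - m_i, d_{i+1} = (200 - m_{i+1}^2)/d_i, a_{i+1} = floor((a_0 + m_{i+1})/d_{i+1}):
  m_1 = 1*14 - 0 = 14, d_1 = (200 - 14^2)/1 = 4/1 = 4, a_1 = floor((14 + 14)/4) = 7.
  m_2 = 4*7 - 14 = 14, d_2 = (200 - 14^2)/4 = 4/4 = 1, a_2 = floor((14 + 14)/1) = 28.
  m_3 = 1*28 - 14 = 14, d_3 = (200 - 14^2)/1 = 4/1 = 4: (m_3, d_3) = (m_1, d_1) = (14, 4), so from here the quotients repeat a_1, a_2; the period length is 2.
So sqrt(200) = [14; (7, 28)] with period length k = 2.
k is even, so the fundamental solution of x^2 - 200y^2 = 1 is (p_{k-1}, q_{k-1}) = (p_1, q_1); compute convergents through index 1.
Convergents (p_i = a_i*p_{i-1} + p_{i-2}, q_i = a_i*q_{i-1} + q_{i-2} with p_{-2}=0, p_{-1}=1, q_{-2}=1, q_{-1}=0):
  i=0: a_0=14, p_0 = 14*1 + 0 = 14, q_0 = 14*0 + 1 = 1.
  i=1: a_1=7, p_1 = 7*14 + 1 = 99, q_1 = 7*1 + 0 = 7.
Check: 99^2 - 200*7^2 = 9801 - 9800 = 1, so (x, y) = (99, 7) solves the equation, and by the theorem it is the least positive solution.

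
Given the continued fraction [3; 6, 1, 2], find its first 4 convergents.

Using the convergent recurrence p_i = a_i*p_{i-1} + p_{i-2}, q_i = a_i*q_{i-1} + q_{i-2} with p_{-2}=0, p_{-1}=1, q_{-2}=1, q_{-1}=0:
  i=0: a_0=3, p_0 = 3*1 + 0 = 3, q_0 = 3*0 + 1 = 1.
  i=1: a_1=6, p_1 = 6*3 + 1 = 19, q_1 = 6*1 + 0 = 6.
  i=2: a_2=1, p_2 = 1*19 + 3 = 22, q_2 = 1*6 + 1 = 7.
  i=3: a_3=2, p_3 = 2*22 + 19 = 63, q_3 = 2*7 + 6 = 20.

3/1, 19/6, 22/7, 63/20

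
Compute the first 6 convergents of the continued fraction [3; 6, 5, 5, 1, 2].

Using the convergent recurrence p_i = a_i*p_{i-1} + p_{i-2}, q_i = a_i*q_{i-1} + q_{i-2} with p_{-2}=0, p_{-1}=1, q_{-2}=1, q_{-1}=0:
  i=0: a_0=3, p_0 = 3*1 + 0 = 3, q_0 = 3*0 + 1 = 1.
  i=1: a_1=6, p_1 = 6*3 + 1 = 19, q_1 = 6*1 + 0 = 6.
  i=2: a_2=5, p_2 = 5*19 + 3 = 98, q_2 = 5*6 + 1 = 31.
  i=3: a_3=5, p_3 = 5*98 + 19 = 509, q_3 = 5*31 + 6 = 161.
  i=4: a_4=1, p_4 = 1*509 + 98 = 607, q_4 = 1*161 + 31 = 192.
  i=5: a_5=2, p_5 = 2*607 + 509 = 1723, q_5 = 2*192 + 161 = 545.

3/1, 19/6, 98/31, 509/161, 607/192, 1723/545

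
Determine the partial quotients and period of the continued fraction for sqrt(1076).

[32; (1, 4, 16, 4, 1, 64)]

Write x_i = (sqrt(1076) + m_i)/d_i with (m_0, d_0) = (0, 1). a_0 = floor(sqrt(1076)) = 32, since 32^2 = 1024 <= 1076 < 1089 = 33^2.
Iterate m_{i+1} = d_i*a_i - m_i, d_{i+1} = (1076 - m_{i+1}^2)/d_i, a_{i+1} = floor((a_0 + m_{i+1})/d_{i+1}):
  m_1 = 1*32 - 0 = 32, d_1 = (1076 - 32^2)/1 = 52/1 = 52, a_1 = floor((32 + 32)/52) = 1.
  m_2 = 52*1 - 32 = 20, d_2 = (1076 - 20^2)/52 = 676/52 = 13, a_2 = floor((32 + 20)/13) = 4.
  m_3 = 13*4 - 20 = 32, d_3 = (1076 - 32^2)/13 = 52/13 = 4, a_3 = floor((32 + 32)/4) = 16.
  m_4 = 4*16 - 32 = 32, d_4 = (1076 - 32^2)/4 = 52/4 = 13, a_4 = floor((32 + 32)/13) = 4.
  m_5 = 13*4 - 32 = 20, d_5 = (1076 - 20^2)/13 = 676/13 = 52, a_5 = floor((32 + 20)/52) = 1.
  m_6 = 52*1 - 20 = 32, d_6 = (1076 - 32^2)/52 = 52/52 = 1, a_6 = floor((32 + 32)/1) = 64.
  m_7 = 1*64 - 32 = 32, d_7 = (1076 - 32^2)/1 = 52/1 = 52: (m_7, d_7) = (m_1, d_1) = (32, 52), so from here the quotients repeat a_1, ..., a_6; the period length is 6.
Hence the expansion of sqrt(1076) is a_0 = 32 followed by the repeating block 1, 4, 16, 4, 1, 64 (period 6).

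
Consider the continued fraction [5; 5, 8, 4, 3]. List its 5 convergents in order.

Using the convergent recurrence p_i = a_i*p_{i-1} + p_{i-2}, q_i = a_i*q_{i-1} + q_{i-2} with p_{-2}=0, p_{-1}=1, q_{-2}=1, q_{-1}=0:
  i=0: a_0=5, p_0 = 5*1 + 0 = 5, q_0 = 5*0 + 1 = 1.
  i=1: a_1=5, p_1 = 5*5 + 1 = 26, q_1 = 5*1 + 0 = 5.
  i=2: a_2=8, p_2 = 8*26 + 5 = 213, q_2 = 8*5 + 1 = 41.
  i=3: a_3=4, p_3 = 4*213 + 26 = 878, q_3 = 4*41 + 5 = 169.
  i=4: a_4=3, p_4 = 3*878 + 213 = 2847, q_4 = 3*169 + 41 = 548.

5/1, 26/5, 213/41, 878/169, 2847/548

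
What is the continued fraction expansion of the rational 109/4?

[27; 4]

Run the Euclidean algorithm on 109 and 4; the successive quotients are the partial quotients a_0, a_1, ... (each step inverts the fractional part left over by the previous one):
  109 = 27*4 + 1, so a_0 = 27.
  4 = 4*1 + 0, so a_1 = 4.
The remainder reaches 0 after 2 divisions, so the expansion has 2 partial quotients, read off in order.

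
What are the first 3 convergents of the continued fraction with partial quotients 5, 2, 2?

5/1, 11/2, 27/5

Using the convergent recurrence p_i = a_i*p_{i-1} + p_{i-2}, q_i = a_i*q_{i-1} + q_{i-2} with p_{-2}=0, p_{-1}=1, q_{-2}=1, q_{-1}=0:
  i=0: a_0=5, p_0 = 5*1 + 0 = 5, q_0 = 5*0 + 1 = 1.
  i=1: a_1=2, p_1 = 2*5 + 1 = 11, q_1 = 2*1 + 0 = 2.
  i=2: a_2=2, p_2 = 2*11 + 5 = 27, q_2 = 2*2 + 1 = 5.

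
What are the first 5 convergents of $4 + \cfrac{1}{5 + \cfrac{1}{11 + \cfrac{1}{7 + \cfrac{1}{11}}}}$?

Using the convergent recurrence p_i = a_i*p_{i-1} + p_{i-2}, q_i = a_i*q_{i-1} + q_{i-2} with p_{-2}=0, p_{-1}=1, q_{-2}=1, q_{-1}=0:
  i=0: a_0=4, p_0 = 4*1 + 0 = 4, q_0 = 4*0 + 1 = 1.
  i=1: a_1=5, p_1 = 5*4 + 1 = 21, q_1 = 5*1 + 0 = 5.
  i=2: a_2=11, p_2 = 11*21 + 4 = 235, q_2 = 11*5 + 1 = 56.
  i=3: a_3=7, p_3 = 7*235 + 21 = 1666, q_3 = 7*56 + 5 = 397.
  i=4: a_4=11, p_4 = 11*1666 + 235 = 18561, q_4 = 11*397 + 56 = 4423.

4/1, 21/5, 235/56, 1666/397, 18561/4423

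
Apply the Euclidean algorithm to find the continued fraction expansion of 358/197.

[1; 1, 4, 2, 8, 2]

Run the Euclidean algorithm on 358 and 197; the successive quotients are the partial quotients a_0, a_1, ... (each step inverts the fractional part left over by the previous one):
  358 = 1*197 + 161, so a_0 = 1.
  197 = 1*161 + 36, so a_1 = 1.
  161 = 4*36 + 17, so a_2 = 4.
  36 = 2*17 + 2, so a_3 = 2.
  17 = 8*2 + 1, so a_4 = 8.
  2 = 2*1 + 0, so a_5 = 2.
The remainder reaches 0 after 6 divisions, so the expansion has 6 partial quotients, read off in order.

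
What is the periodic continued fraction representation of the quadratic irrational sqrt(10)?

Write x_i = (sqrt(10) + m_i)/d_i with (m_0, d_0) = (0, 1). a_0 = floor(sqrt(10)) = 3, since 3^2 = 9 <= 10 < 16 = 4^2.
Iterate m_{i+1} = d_i*a_i - m_i, d_{i+1} = (10 - m_{i+1}^2)/d_i, a_{i+1} = floor((a_0 + m_{i+1})/d_{i+1}):
  m_1 = 1*3 - 0 = 3, d_1 = (10 - 3^2)/1 = 1/1 = 1, a_1 = floor((3 + 3)/1) = 6.
  m_2 = 1*6 - 3 = 3, d_2 = (10 - 3^2)/1 = 1/1 = 1: (m_2, d_2) = (m_1, d_1) = (3, 1), so from here the quotient a_1 repeats; the period length is 1.
Hence the expansion of sqrt(10) is a_0 = 3 followed by the repeating block 6 (period 1).

[3; (6)]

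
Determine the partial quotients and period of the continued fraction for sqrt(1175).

Write x_i = (sqrt(1175) + m_i)/d_i with (m_0, d_0) = (0, 1). a_0 = floor(sqrt(1175)) = 34, since 34^2 = 1156 <= 1175 < 1225 = 35^2.
Iterate m_{i+1} = d_i*a_i - m_i, d_{i+1} = (1175 - m_{i+1}^2)/d_i, a_{i+1} = floor((a_0 + m_{i+1})/d_{i+1}):
  m_1 = 1*34 - 0 = 34, d_1 = (1175 - 34^2)/1 = 19/1 = 19, a_1 = floor((34 + 34)/19) = 3.
  m_2 = 19*3 - 34 = 23, d_2 = (1175 - 23^2)/19 = 646/19 = 34, a_2 = floor((34 + 23)/34) = 1.
  m_3 = 34*1 - 23 = 11, d_3 = (1175 - 11^2)/34 = 1054/34 = 31, a_3 = floor((34 + 11)/31) = 1.
  m_4 = 31*1 - 11 = 20, d_4 = (1175 - 20^2)/31 = 775/31 = 25, a_4 = floor((34 + 20)/25) = 2.
  m_5 = 25*2 - 20 = 30, d_5 = (1175 - 30^2)/25 = 275/25 = 11, a_5 = floor((34 + 30)/11) = 5.
  m_6 = 11*5 - 30 = 25, d_6 = (1175 - 25^2)/11 = 550/11 = 50, a_6 = floor((34 + 25)/50) = 1.
  m_7 = 50*1 - 25 = 25, d_7 = (1175 - 25^2)/50 = 550/50 = 11, a_7 = floor((34 + 25)/11) = 5.
  m_8 = 11*5 - 25 = 30, d_8 = (1175 - 30^2)/11 = 275/11 = 25, a_8 = floor((34 + 30)/25) = 2.
  m_9 = 25*2 - 30 = 20, d_9 = (1175 - 20^2)/25 = 775/25 = 31, a_9 = floor((34 + 20)/31) = 1.
  m_10 = 31*1 - 20 = 11, d_10 = (1175 - 11^2)/31 = 1054/31 = 34, a_10 = floor((34 + 11)/34) = 1.
  m_11 = 34*1 - 11 = 23, d_11 = (1175 - 23^2)/34 = 646/34 = 19, a_11 = floor((34 + 23)/19) = 3.
  m_12 = 19*3 - 23 = 34, d_12 = (1175 - 34^2)/19 = 19/19 = 1, a_12 = floor((34 + 34)/1) = 68.
  m_13 = 1*68 - 34 = 34, d_13 = (1175 - 34^2)/1 = 19/1 = 19: (m_13, d_13) = (m_1, d_1) = (34, 19), so from here the quotients repeat a_1, ..., a_12; the period length is 12.
Hence the expansion of sqrt(1175) is a_0 = 34 followed by the repeating block 3, 1, 1, 2, 5, 1, 5, 2, 1, 1, 3, 68 (period 12).

[34; (3, 1, 1, 2, 5, 1, 5, 2, 1, 1, 3, 68)]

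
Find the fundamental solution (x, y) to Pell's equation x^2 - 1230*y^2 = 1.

(x, y) = (491, 14)

First expand sqrt(1230) as a continued fraction. With x_i = (sqrt(1230) + m_i)/d_i and (m_0, d_0) = (0, 1): a_0 = floor(sqrt(1230)) = 35, since 35^2 = 1225 <= 1230 < 1296 = 36^2.
Iterate m_{i+1} = d_i*a_i - m_i, d_{i+1} = (1230 - m_{i+1}^2)/d_i, a_{i+1} = floor((a_0 + m_{i+1})/d_{i+1}):
  m_1 = 1*35 - 0 = 35, d_1 = (1230 - 35^2)/1 = 5/1 = 5, a_1 = floor((35 + 35)/5) = 14.
  m_2 = 5*14 - 35 = 35, d_2 = (1230 - 35^2)/5 = 5/5 = 1, a_2 = floor((35 + 35)/1) = 70.
  m_3 = 1*70 - 35 = 35, d_3 = (1230 - 35^2)/1 = 5/1 = 5: (m_3, d_3) = (m_1, d_1) = (35, 5), so from here the quotients repeat a_1, a_2; the period length is 2.
So sqrt(1230) = [35; (14, 70)] with period length k = 2.
k is even, so the fundamental solution of x^2 - 1230y^2 = 1 is (p_{k-1}, q_{k-1}) = (p_1, q_1); compute convergents through index 1.
Convergents (p_i = a_i*p_{i-1} + p_{i-2}, q_i = a_i*q_{i-1} + q_{i-2} with p_{-2}=0, p_{-1}=1, q_{-2}=1, q_{-1}=0):
  i=0: a_0=35, p_0 = 35*1 + 0 = 35, q_0 = 35*0 + 1 = 1.
  i=1: a_1=14, p_1 = 14*35 + 1 = 491, q_1 = 14*1 + 0 = 14.
Check: 491^2 - 1230*14^2 = 241081 - 241080 = 1, so (x, y) = (491, 14) solves the equation, and by the theorem it is the least positive solution.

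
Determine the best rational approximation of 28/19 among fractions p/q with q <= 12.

Expand x = 28/19 as a continued fraction with the Euclidean algorithm:
  28 = 1*19 + 9, so a_0 = 1.
  19 = 2*9 + 1, so a_1 = 2.
  9 = 9*1 + 0, so a_2 = 9.
so x = [1; 2, 9].
Convergents (p_i = a_i*p_{i-1} + p_{i-2}, q_i = a_i*q_{i-1} + q_{i-2} with p_{-2}=0, p_{-1}=1, q_{-2}=1, q_{-1}=0), until the denominator exceeds 12:
  i=0: a_0=1, p_0 = 1*1 + 0 = 1, q_0 = 1*0 + 1 = 1.
  i=1: a_1=2, p_1 = 2*1 + 1 = 3, q_1 = 2*1 + 0 = 2.
  i=2: a_2=9, p_2 = 9*3 + 1 = 28, q_2 = 9*2 + 1 = 19.
q_2 = 19 > 12, so the last convergent with denominator <= 12 is p_1/q_1 = 3/2.
The closest fraction with denominator <= 12 is either p_1/q_1 or the intermediate fraction (k*p_1 + p_0)/(k*q_1 + q_0) with the largest k >= 1 whose denominator stays <= 12; these approach x as k grows, and every other convergent or intermediate fraction in range is farther away.
Largest k: floor((12 - q_0)/q_1) = floor((12 - 1)/2) = 5.
That gives (5*3 + 1)/(5*2 + 1) = 16/11.
Compare the errors: |x - 3/2| = |28*2 - 3*19|/(19*2) = 1/38, and |x - 16/11| = |28*11 - 16*19|/(19*11) = 4/209.
Cross-multiplying, 4*38 = 152 < 209 = 1*209, so 4/209 is smaller: the intermediate fraction 16/11 is closer to x than 3/2.

16/11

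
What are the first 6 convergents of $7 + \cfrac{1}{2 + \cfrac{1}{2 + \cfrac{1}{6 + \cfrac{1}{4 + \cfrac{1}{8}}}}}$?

Using the convergent recurrence p_i = a_i*p_{i-1} + p_{i-2}, q_i = a_i*q_{i-1} + q_{i-2} with p_{-2}=0, p_{-1}=1, q_{-2}=1, q_{-1}=0:
  i=0: a_0=7, p_0 = 7*1 + 0 = 7, q_0 = 7*0 + 1 = 1.
  i=1: a_1=2, p_1 = 2*7 + 1 = 15, q_1 = 2*1 + 0 = 2.
  i=2: a_2=2, p_2 = 2*15 + 7 = 37, q_2 = 2*2 + 1 = 5.
  i=3: a_3=6, p_3 = 6*37 + 15 = 237, q_3 = 6*5 + 2 = 32.
  i=4: a_4=4, p_4 = 4*237 + 37 = 985, q_4 = 4*32 + 5 = 133.
  i=5: a_5=8, p_5 = 8*985 + 237 = 8117, q_5 = 8*133 + 32 = 1096.

7/1, 15/2, 37/5, 237/32, 985/133, 8117/1096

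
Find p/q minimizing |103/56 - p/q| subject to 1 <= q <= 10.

Expand x = 103/56 as a continued fraction with the Euclidean algorithm:
  103 = 1*56 + 47, so a_0 = 1.
  56 = 1*47 + 9, so a_1 = 1.
  47 = 5*9 + 2, so a_2 = 5.
  9 = 4*2 + 1, so a_3 = 4.
  2 = 2*1 + 0, so a_4 = 2.
so x = [1; 1, 5, 4, 2].
Convergents (p_i = a_i*p_{i-1} + p_{i-2}, q_i = a_i*q_{i-1} + q_{i-2} with p_{-2}=0, p_{-1}=1, q_{-2}=1, q_{-1}=0), until the denominator exceeds 10:
  i=0: a_0=1, p_0 = 1*1 + 0 = 1, q_0 = 1*0 + 1 = 1.
  i=1: a_1=1, p_1 = 1*1 + 1 = 2, q_1 = 1*1 + 0 = 1.
  i=2: a_2=5, p_2 = 5*2 + 1 = 11, q_2 = 5*1 + 1 = 6.
  i=3: a_3=4, p_3 = 4*11 + 2 = 46, q_3 = 4*6 + 1 = 25.
q_3 = 25 > 10, so the last convergent with denominator <= 10 is p_2/q_2 = 11/6.
The closest fraction with denominator <= 10 is either p_2/q_2 or the intermediate fraction (k*p_2 + p_1)/(k*q_2 + q_1) with the largest k >= 1 whose denominator stays <= 10; these approach x as k grows, and every other convergent or intermediate fraction in range is farther away.
Largest k: floor((10 - q_1)/q_2) = floor((10 - 1)/6) = 1.
That gives (1*11 + 2)/(1*6 + 1) = 13/7.
Compare the errors: |x - 11/6| = |103*6 - 11*56|/(56*6) = 2/336, and |x - 13/7| = |103*7 - 13*56|/(56*7) = 7/392.
Cross-multiplying, 2*392 = 784 < 2352 = 7*336, so 2/336 is smaller: the convergent 11/6 is closer to x than 13/7.

11/6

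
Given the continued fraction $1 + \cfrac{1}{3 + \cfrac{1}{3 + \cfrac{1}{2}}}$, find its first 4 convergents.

Using the convergent recurrence p_i = a_i*p_{i-1} + p_{i-2}, q_i = a_i*q_{i-1} + q_{i-2} with p_{-2}=0, p_{-1}=1, q_{-2}=1, q_{-1}=0:
  i=0: a_0=1, p_0 = 1*1 + 0 = 1, q_0 = 1*0 + 1 = 1.
  i=1: a_1=3, p_1 = 3*1 + 1 = 4, q_1 = 3*1 + 0 = 3.
  i=2: a_2=3, p_2 = 3*4 + 1 = 13, q_2 = 3*3 + 1 = 10.
  i=3: a_3=2, p_3 = 2*13 + 4 = 30, q_3 = 2*10 + 3 = 23.

1/1, 4/3, 13/10, 30/23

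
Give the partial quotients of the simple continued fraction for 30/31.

[0; 1, 30]

Run the Euclidean algorithm on 30 and 31; the successive quotients are the partial quotients a_0, a_1, ... (each step inverts the fractional part left over by the previous one):
  30 = 0*31 + 30, so a_0 = 0.
  31 = 1*30 + 1, so a_1 = 1.
  30 = 30*1 + 0, so a_2 = 30.
The remainder reaches 0 after 3 divisions, so the expansion has 3 partial quotients, read off in order.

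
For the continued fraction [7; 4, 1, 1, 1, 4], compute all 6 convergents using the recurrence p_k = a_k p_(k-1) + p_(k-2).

7/1, 29/4, 36/5, 65/9, 101/14, 469/65

Using the convergent recurrence p_i = a_i*p_{i-1} + p_{i-2}, q_i = a_i*q_{i-1} + q_{i-2} with p_{-2}=0, p_{-1}=1, q_{-2}=1, q_{-1}=0:
  i=0: a_0=7, p_0 = 7*1 + 0 = 7, q_0 = 7*0 + 1 = 1.
  i=1: a_1=4, p_1 = 4*7 + 1 = 29, q_1 = 4*1 + 0 = 4.
  i=2: a_2=1, p_2 = 1*29 + 7 = 36, q_2 = 1*4 + 1 = 5.
  i=3: a_3=1, p_3 = 1*36 + 29 = 65, q_3 = 1*5 + 4 = 9.
  i=4: a_4=1, p_4 = 1*65 + 36 = 101, q_4 = 1*9 + 5 = 14.
  i=5: a_5=4, p_5 = 4*101 + 65 = 469, q_5 = 4*14 + 9 = 65.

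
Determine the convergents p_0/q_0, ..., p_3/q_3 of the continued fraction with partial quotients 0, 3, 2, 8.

Using the convergent recurrence p_i = a_i*p_{i-1} + p_{i-2}, q_i = a_i*q_{i-1} + q_{i-2} with p_{-2}=0, p_{-1}=1, q_{-2}=1, q_{-1}=0:
  i=0: a_0=0, p_0 = 0*1 + 0 = 0, q_0 = 0*0 + 1 = 1.
  i=1: a_1=3, p_1 = 3*0 + 1 = 1, q_1 = 3*1 + 0 = 3.
  i=2: a_2=2, p_2 = 2*1 + 0 = 2, q_2 = 2*3 + 1 = 7.
  i=3: a_3=8, p_3 = 8*2 + 1 = 17, q_3 = 8*7 + 3 = 59.

0/1, 1/3, 2/7, 17/59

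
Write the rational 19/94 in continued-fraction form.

Run the Euclidean algorithm on 19 and 94; the successive quotients are the partial quotients a_0, a_1, ... (each step inverts the fractional part left over by the previous one):
  19 = 0*94 + 19, so a_0 = 0.
  94 = 4*19 + 18, so a_1 = 4.
  19 = 1*18 + 1, so a_2 = 1.
  18 = 18*1 + 0, so a_3 = 18.
The remainder reaches 0 after 4 divisions, so the expansion has 4 partial quotients, read off in order.

[0; 4, 1, 18]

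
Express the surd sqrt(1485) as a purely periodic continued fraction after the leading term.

Write x_i = (sqrt(1485) + m_i)/d_i with (m_0, d_0) = (0, 1). a_0 = floor(sqrt(1485)) = 38, since 38^2 = 1444 <= 1485 < 1521 = 39^2.
Iterate m_{i+1} = d_i*a_i - m_i, d_{i+1} = (1485 - m_{i+1}^2)/d_i, a_{i+1} = floor((a_0 + m_{i+1})/d_{i+1}):
  m_1 = 1*38 - 0 = 38, d_1 = (1485 - 38^2)/1 = 41/1 = 41, a_1 = floor((38 + 38)/41) = 1.
  m_2 = 41*1 - 38 = 3, d_2 = (1485 - 3^2)/41 = 1476/41 = 36, a_2 = floor((38 + 3)/36) = 1.
  m_3 = 36*1 - 3 = 33, d_3 = (1485 - 33^2)/36 = 396/36 = 11, a_3 = floor((38 + 33)/11) = 6.
  m_4 = 11*6 - 33 = 33, d_4 = (1485 - 33^2)/11 = 396/11 = 36, a_4 = floor((38 + 33)/36) = 1.
  m_5 = 36*1 - 33 = 3, d_5 = (1485 - 3^2)/36 = 1476/36 = 41, a_5 = floor((38 + 3)/41) = 1.
  m_6 = 41*1 - 3 = 38, d_6 = (1485 - 38^2)/41 = 41/41 = 1, a_6 = floor((38 + 38)/1) = 76.
  m_7 = 1*76 - 38 = 38, d_7 = (1485 - 38^2)/1 = 41/1 = 41: (m_7, d_7) = (m_1, d_1) = (38, 41), so from here the quotients repeat a_1, ..., a_6; the period length is 6.
Hence the expansion of sqrt(1485) is a_0 = 38 followed by the repeating block 1, 1, 6, 1, 1, 76 (period 6).

[38; (1, 1, 6, 1, 1, 76)]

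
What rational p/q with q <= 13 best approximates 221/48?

Expand x = 221/48 as a continued fraction with the Euclidean algorithm:
  221 = 4*48 + 29, so a_0 = 4.
  48 = 1*29 + 19, so a_1 = 1.
  29 = 1*19 + 10, so a_2 = 1.
  19 = 1*10 + 9, so a_3 = 1.
  10 = 1*9 + 1, so a_4 = 1.
  9 = 9*1 + 0, so a_5 = 9.
so x = [4; 1, 1, 1, 1, 9].
Convergents (p_i = a_i*p_{i-1} + p_{i-2}, q_i = a_i*q_{i-1} + q_{i-2} with p_{-2}=0, p_{-1}=1, q_{-2}=1, q_{-1}=0), until the denominator exceeds 13:
  i=0: a_0=4, p_0 = 4*1 + 0 = 4, q_0 = 4*0 + 1 = 1.
  i=1: a_1=1, p_1 = 1*4 + 1 = 5, q_1 = 1*1 + 0 = 1.
  i=2: a_2=1, p_2 = 1*5 + 4 = 9, q_2 = 1*1 + 1 = 2.
  i=3: a_3=1, p_3 = 1*9 + 5 = 14, q_3 = 1*2 + 1 = 3.
  i=4: a_4=1, p_4 = 1*14 + 9 = 23, q_4 = 1*3 + 2 = 5.
  i=5: a_5=9, p_5 = 9*23 + 14 = 221, q_5 = 9*5 + 3 = 48.
q_5 = 48 > 13, so the last convergent with denominator <= 13 is p_4/q_4 = 23/5.
The closest fraction with denominator <= 13 is either p_4/q_4 or the intermediate fraction (k*p_4 + p_3)/(k*q_4 + q_3) with the largest k >= 1 whose denominator stays <= 13; these approach x as k grows, and every other convergent or intermediate fraction in range is farther away.
Largest k: floor((13 - q_3)/q_4) = floor((13 - 3)/5) = 2.
That gives (2*23 + 14)/(2*5 + 3) = 60/13.
Compare the errors: |x - 23/5| = |221*5 - 23*48|/(48*5) = 1/240, and |x - 60/13| = |221*13 - 60*48|/(48*13) = 7/624.
Cross-multiplying, 1*624 = 624 < 1680 = 7*240, so 1/240 is smaller: the convergent 23/5 is closer to x than 60/13.

23/5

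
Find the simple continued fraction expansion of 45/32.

Run the Euclidean algorithm on 45 and 32; the successive quotients are the partial quotients a_0, a_1, ... (each step inverts the fractional part left over by the previous one):
  45 = 1*32 + 13, so a_0 = 1.
  32 = 2*13 + 6, so a_1 = 2.
  13 = 2*6 + 1, so a_2 = 2.
  6 = 6*1 + 0, so a_3 = 6.
The remainder reaches 0 after 4 divisions, so the expansion has 4 partial quotients, read off in order.

[1; 2, 2, 6]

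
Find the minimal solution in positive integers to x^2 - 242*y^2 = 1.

(x, y) = (19601, 1260)

First expand sqrt(242) as a continued fraction. With x_i = (sqrt(242) + m_i)/d_i and (m_0, d_0) = (0, 1): a_0 = floor(sqrt(242)) = 15, since 15^2 = 225 <= 242 < 256 = 16^2.
Iterate m_{i+1} = d_i*a_i - m_i, d_{i+1} = (242 - m_{i+1}^2)/d_i, a_{i+1} = floor((a_0 + m_{i+1})/d_{i+1}):
  m_1 = 1*15 - 0 = 15, d_1 = (242 - 15^2)/1 = 17/1 = 17, a_1 = floor((15 + 15)/17) = 1.
  m_2 = 17*1 - 15 = 2, d_2 = (242 - 2^2)/17 = 238/17 = 14, a_2 = floor((15 + 2)/14) = 1.
  m_3 = 14*1 - 2 = 12, d_3 = (242 - 12^2)/14 = 98/14 = 7, a_3 = floor((15 + 12)/7) = 3.
  m_4 = 7*3 - 12 = 9, d_4 = (242 - 9^2)/7 = 161/7 = 23, a_4 = floor((15 + 9)/23) = 1.
  m_5 = 23*1 - 9 = 14, d_5 = (242 - 14^2)/23 = 46/23 = 2, a_5 = floor((15 + 14)/2) = 14.
  m_6 = 2*14 - 14 = 14, d_6 = (242 - 14^2)/2 = 46/2 = 23, a_6 = floor((15 + 14)/23) = 1.
  m_7 = 23*1 - 14 = 9, d_7 = (242 - 9^2)/23 = 161/23 = 7, a_7 = floor((15 + 9)/7) = 3.
  m_8 = 7*3 - 9 = 12, d_8 = (242 - 12^2)/7 = 98/7 = 14, a_8 = floor((15 + 12)/14) = 1.
  m_9 = 14*1 - 12 = 2, d_9 = (242 - 2^2)/14 = 238/14 = 17, a_9 = floor((15 + 2)/17) = 1.
  m_10 = 17*1 - 2 = 15, d_10 = (242 - 15^2)/17 = 17/17 = 1, a_10 = floor((15 + 15)/1) = 30.
  m_11 = 1*30 - 15 = 15, d_11 = (242 - 15^2)/1 = 17/1 = 17: (m_11, d_11) = (m_1, d_1) = (15, 17), so from here the quotients repeat a_1, ..., a_10; the period length is 10.
So sqrt(242) = [15; (1, 1, 3, 1, 14, 1, 3, 1, 1, 30)] with period length k = 10.
k is even, so the fundamental solution of x^2 - 242y^2 = 1 is (p_{k-1}, q_{k-1}) = (p_9, q_9); compute convergents through index 9.
Convergents (p_i = a_i*p_{i-1} + p_{i-2}, q_i = a_i*q_{i-1} + q_{i-2} with p_{-2}=0, p_{-1}=1, q_{-2}=1, q_{-1}=0):
  i=0: a_0=15, p_0 = 15*1 + 0 = 15, q_0 = 15*0 + 1 = 1.
  i=1: a_1=1, p_1 = 1*15 + 1 = 16, q_1 = 1*1 + 0 = 1.
  i=2: a_2=1, p_2 = 1*16 + 15 = 31, q_2 = 1*1 + 1 = 2.
  i=3: a_3=3, p_3 = 3*31 + 16 = 109, q_3 = 3*2 + 1 = 7.
  i=4: a_4=1, p_4 = 1*109 + 31 = 140, q_4 = 1*7 + 2 = 9.
  i=5: a_5=14, p_5 = 14*140 + 109 = 2069, q_5 = 14*9 + 7 = 133.
  i=6: a_6=1, p_6 = 1*2069 + 140 = 2209, q_6 = 1*133 + 9 = 142.
  i=7: a_7=3, p_7 = 3*2209 + 2069 = 8696, q_7 = 3*142 + 133 = 559.
  i=8: a_8=1, p_8 = 1*8696 + 2209 = 10905, q_8 = 1*559 + 142 = 701.
  i=9: a_9=1, p_9 = 1*10905 + 8696 = 19601, q_9 = 1*701 + 559 = 1260.
Check: 19601^2 - 242*1260^2 = 384199201 - 384199200 = 1, so (x, y) = (19601, 1260) solves the equation, and by the theorem it is the least positive solution.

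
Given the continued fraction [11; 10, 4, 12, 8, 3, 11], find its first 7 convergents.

11/1, 111/10, 455/41, 5571/502, 45023/4057, 140640/12673, 1592063/143460

Using the convergent recurrence p_i = a_i*p_{i-1} + p_{i-2}, q_i = a_i*q_{i-1} + q_{i-2} with p_{-2}=0, p_{-1}=1, q_{-2}=1, q_{-1}=0:
  i=0: a_0=11, p_0 = 11*1 + 0 = 11, q_0 = 11*0 + 1 = 1.
  i=1: a_1=10, p_1 = 10*11 + 1 = 111, q_1 = 10*1 + 0 = 10.
  i=2: a_2=4, p_2 = 4*111 + 11 = 455, q_2 = 4*10 + 1 = 41.
  i=3: a_3=12, p_3 = 12*455 + 111 = 5571, q_3 = 12*41 + 10 = 502.
  i=4: a_4=8, p_4 = 8*5571 + 455 = 45023, q_4 = 8*502 + 41 = 4057.
  i=5: a_5=3, p_5 = 3*45023 + 5571 = 140640, q_5 = 3*4057 + 502 = 12673.
  i=6: a_6=11, p_6 = 11*140640 + 45023 = 1592063, q_6 = 11*12673 + 4057 = 143460.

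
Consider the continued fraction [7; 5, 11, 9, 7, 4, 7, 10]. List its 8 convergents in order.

Using the convergent recurrence p_i = a_i*p_{i-1} + p_{i-2}, q_i = a_i*q_{i-1} + q_{i-2} with p_{-2}=0, p_{-1}=1, q_{-2}=1, q_{-1}=0:
  i=0: a_0=7, p_0 = 7*1 + 0 = 7, q_0 = 7*0 + 1 = 1.
  i=1: a_1=5, p_1 = 5*7 + 1 = 36, q_1 = 5*1 + 0 = 5.
  i=2: a_2=11, p_2 = 11*36 + 7 = 403, q_2 = 11*5 + 1 = 56.
  i=3: a_3=9, p_3 = 9*403 + 36 = 3663, q_3 = 9*56 + 5 = 509.
  i=4: a_4=7, p_4 = 7*3663 + 403 = 26044, q_4 = 7*509 + 56 = 3619.
  i=5: a_5=4, p_5 = 4*26044 + 3663 = 107839, q_5 = 4*3619 + 509 = 14985.
  i=6: a_6=7, p_6 = 7*107839 + 26044 = 780917, q_6 = 7*14985 + 3619 = 108514.
  i=7: a_7=10, p_7 = 10*780917 + 107839 = 7917009, q_7 = 10*108514 + 14985 = 1100125.

7/1, 36/5, 403/56, 3663/509, 26044/3619, 107839/14985, 780917/108514, 7917009/1100125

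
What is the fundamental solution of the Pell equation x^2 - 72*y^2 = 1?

(x, y) = (17, 2)

First expand sqrt(72) as a continued fraction. With x_i = (sqrt(72) + m_i)/d_i and (m_0, d_0) = (0, 1): a_0 = floor(sqrt(72)) = 8, since 8^2 = 64 <= 72 < 81 = 9^2.
Iterate m_{i+1} = d_i*a_i - m_i, d_{i+1} = (72 - m_{i+1}^2)/d_i, a_{i+1} = floor((a_0 + m_{i+1})/d_{i+1}):
  m_1 = 1*8 - 0 = 8, d_1 = (72 - 8^2)/1 = 8/1 = 8, a_1 = floor((8 + 8)/8) = 2.
  m_2 = 8*2 - 8 = 8, d_2 = (72 - 8^2)/8 = 8/8 = 1, a_2 = floor((8 + 8)/1) = 16.
  m_3 = 1*16 - 8 = 8, d_3 = (72 - 8^2)/1 = 8/1 = 8: (m_3, d_3) = (m_1, d_1) = (8, 8), so from here the quotients repeat a_1, a_2; the period length is 2.
So sqrt(72) = [8; (2, 16)] with period length k = 2.
k is even, so the fundamental solution of x^2 - 72y^2 = 1 is (p_{k-1}, q_{k-1}) = (p_1, q_1); compute convergents through index 1.
Convergents (p_i = a_i*p_{i-1} + p_{i-2}, q_i = a_i*q_{i-1} + q_{i-2} with p_{-2}=0, p_{-1}=1, q_{-2}=1, q_{-1}=0):
  i=0: a_0=8, p_0 = 8*1 + 0 = 8, q_0 = 8*0 + 1 = 1.
  i=1: a_1=2, p_1 = 2*8 + 1 = 17, q_1 = 2*1 + 0 = 2.
Check: 17^2 - 72*2^2 = 289 - 288 = 1, so (x, y) = (17, 2) solves the equation, and by the theorem it is the least positive solution.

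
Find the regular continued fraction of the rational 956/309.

[3; 10, 1, 1, 1, 9]

Run the Euclidean algorithm on 956 and 309; the successive quotients are the partial quotients a_0, a_1, ... (each step inverts the fractional part left over by the previous one):
  956 = 3*309 + 29, so a_0 = 3.
  309 = 10*29 + 19, so a_1 = 10.
  29 = 1*19 + 10, so a_2 = 1.
  19 = 1*10 + 9, so a_3 = 1.
  10 = 1*9 + 1, so a_4 = 1.
  9 = 9*1 + 0, so a_5 = 9.
The remainder reaches 0 after 6 divisions, so the expansion has 6 partial quotients, read off in order.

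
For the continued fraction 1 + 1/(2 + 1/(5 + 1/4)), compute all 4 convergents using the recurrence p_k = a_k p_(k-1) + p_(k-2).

Using the convergent recurrence p_i = a_i*p_{i-1} + p_{i-2}, q_i = a_i*q_{i-1} + q_{i-2} with p_{-2}=0, p_{-1}=1, q_{-2}=1, q_{-1}=0:
  i=0: a_0=1, p_0 = 1*1 + 0 = 1, q_0 = 1*0 + 1 = 1.
  i=1: a_1=2, p_1 = 2*1 + 1 = 3, q_1 = 2*1 + 0 = 2.
  i=2: a_2=5, p_2 = 5*3 + 1 = 16, q_2 = 5*2 + 1 = 11.
  i=3: a_3=4, p_3 = 4*16 + 3 = 67, q_3 = 4*11 + 2 = 46.

1/1, 3/2, 16/11, 67/46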